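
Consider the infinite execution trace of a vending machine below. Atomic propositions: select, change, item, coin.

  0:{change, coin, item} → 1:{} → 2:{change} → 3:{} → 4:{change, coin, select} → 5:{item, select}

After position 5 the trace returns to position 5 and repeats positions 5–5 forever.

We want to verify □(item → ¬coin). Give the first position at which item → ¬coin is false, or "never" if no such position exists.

At position 0 the labels are {change, coin, item}, so item → ¬coin is false there. This is the first violation.

0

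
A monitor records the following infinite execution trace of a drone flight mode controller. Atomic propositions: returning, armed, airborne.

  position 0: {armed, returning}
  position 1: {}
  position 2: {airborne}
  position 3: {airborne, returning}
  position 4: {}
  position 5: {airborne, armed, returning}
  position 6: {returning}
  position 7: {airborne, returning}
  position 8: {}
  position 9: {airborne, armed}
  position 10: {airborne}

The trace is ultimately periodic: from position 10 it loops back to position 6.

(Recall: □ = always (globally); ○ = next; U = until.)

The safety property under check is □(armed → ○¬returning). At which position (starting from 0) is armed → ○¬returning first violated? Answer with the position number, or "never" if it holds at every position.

Check armed → ○¬returning at each position in order: 0 ✓, 1 ✓, 2 ✓, 3 ✓, 4 ✓.
At position 5 the labels are {airborne, armed, returning} and the next position 6 has {returning}, so armed → ○¬returning is false there. This is the first violation.

5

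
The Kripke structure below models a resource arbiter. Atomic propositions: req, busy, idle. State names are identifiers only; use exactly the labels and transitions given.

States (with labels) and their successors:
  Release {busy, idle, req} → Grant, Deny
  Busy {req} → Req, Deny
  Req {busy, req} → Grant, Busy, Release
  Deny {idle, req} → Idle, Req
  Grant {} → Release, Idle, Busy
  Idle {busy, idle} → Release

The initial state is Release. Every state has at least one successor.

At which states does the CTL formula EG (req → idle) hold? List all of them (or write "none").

{Release, Deny, Grant, Idle}

States satisfying req → idle: {Release, Deny, Grant, Idle}.
States satisfying EG (req → idle): {Release, Deny, Grant, Idle}.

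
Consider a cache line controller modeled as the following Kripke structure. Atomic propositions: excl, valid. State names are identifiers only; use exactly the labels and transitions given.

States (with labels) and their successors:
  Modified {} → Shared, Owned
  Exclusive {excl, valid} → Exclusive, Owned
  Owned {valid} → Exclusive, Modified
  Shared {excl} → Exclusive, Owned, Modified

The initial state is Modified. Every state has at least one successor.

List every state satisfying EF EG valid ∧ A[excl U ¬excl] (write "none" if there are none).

States satisfying EG valid: {Exclusive, Owned}.
States satisfying EF EG valid: {Modified, Exclusive, Owned, Shared}.
States satisfying excl: {Exclusive, Shared}.
States satisfying ¬excl: {Modified, Owned}.
States satisfying A[excl U ¬excl]: {Modified, Owned}.
States satisfying EF EG valid ∧ A[excl U ¬excl]: {Modified, Owned}.

{Modified, Owned}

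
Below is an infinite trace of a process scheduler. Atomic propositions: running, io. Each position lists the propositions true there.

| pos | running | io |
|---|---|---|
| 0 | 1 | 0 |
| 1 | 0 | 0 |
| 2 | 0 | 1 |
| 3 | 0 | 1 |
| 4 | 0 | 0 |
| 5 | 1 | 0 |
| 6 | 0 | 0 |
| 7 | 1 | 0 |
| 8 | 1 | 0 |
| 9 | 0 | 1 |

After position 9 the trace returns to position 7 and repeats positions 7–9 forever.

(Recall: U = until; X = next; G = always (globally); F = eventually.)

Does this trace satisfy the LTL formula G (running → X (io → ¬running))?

Yes

running → X (io → ¬running) holds at every position 0..9, and those are all positions ever visited, so G (running → X (io → ¬running)) holds.
Positions where running holds: 0, 5, 7, 8.
Check X (io → ¬running) at each: 0→ok, 5→ok, 7→ok, 8→ok.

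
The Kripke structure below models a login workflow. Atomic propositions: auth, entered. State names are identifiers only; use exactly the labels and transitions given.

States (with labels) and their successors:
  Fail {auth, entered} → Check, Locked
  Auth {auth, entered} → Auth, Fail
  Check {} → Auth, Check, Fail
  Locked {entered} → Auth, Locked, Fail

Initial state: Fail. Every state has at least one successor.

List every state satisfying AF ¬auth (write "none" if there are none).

{Fail, Check, Locked}

States satisfying ¬auth: {Check, Locked}.
States satisfying AF ¬auth: {Fail, Check, Locked}.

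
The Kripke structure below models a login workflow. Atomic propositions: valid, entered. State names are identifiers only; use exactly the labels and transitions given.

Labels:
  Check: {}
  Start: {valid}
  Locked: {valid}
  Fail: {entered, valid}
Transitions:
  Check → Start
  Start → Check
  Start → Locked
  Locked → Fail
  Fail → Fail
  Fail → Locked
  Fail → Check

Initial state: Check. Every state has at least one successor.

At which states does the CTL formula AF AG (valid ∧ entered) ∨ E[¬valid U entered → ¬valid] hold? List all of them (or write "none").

States satisfying AG (valid ∧ entered): ∅.
States satisfying AF AG (valid ∧ entered): ∅.
States satisfying ¬valid: {Check}.
States satisfying entered → ¬valid: {Check, Start, Locked}.
States satisfying E[¬valid U entered → ¬valid]: {Check, Start, Locked}.
States satisfying AF AG (valid ∧ entered) ∨ E[¬valid U entered → ¬valid]: {Check, Start, Locked}.

{Check, Start, Locked}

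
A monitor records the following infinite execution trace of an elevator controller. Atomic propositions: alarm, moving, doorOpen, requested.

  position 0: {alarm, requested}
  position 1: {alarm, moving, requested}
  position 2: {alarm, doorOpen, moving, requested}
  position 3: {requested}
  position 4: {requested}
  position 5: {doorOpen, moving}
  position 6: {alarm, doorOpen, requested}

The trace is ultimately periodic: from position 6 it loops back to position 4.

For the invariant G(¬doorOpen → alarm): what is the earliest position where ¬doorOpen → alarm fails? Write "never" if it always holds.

3

Check ¬doorOpen → alarm at each position in order: 0 ✓, 1 ✓, 2 ✓.
At position 3 the labels are {requested}, so ¬doorOpen → alarm is false there. This is the first violation.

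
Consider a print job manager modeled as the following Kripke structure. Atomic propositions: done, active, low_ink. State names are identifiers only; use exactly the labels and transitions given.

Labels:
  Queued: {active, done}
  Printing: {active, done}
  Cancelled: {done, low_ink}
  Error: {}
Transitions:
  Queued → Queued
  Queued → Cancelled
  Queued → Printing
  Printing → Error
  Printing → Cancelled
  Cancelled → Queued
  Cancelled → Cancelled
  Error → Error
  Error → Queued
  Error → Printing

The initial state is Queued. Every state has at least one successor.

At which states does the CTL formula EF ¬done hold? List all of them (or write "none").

States satisfying ¬done: {Error}.
States satisfying EF ¬done: {Queued, Printing, Cancelled, Error}.

{Queued, Printing, Cancelled, Error}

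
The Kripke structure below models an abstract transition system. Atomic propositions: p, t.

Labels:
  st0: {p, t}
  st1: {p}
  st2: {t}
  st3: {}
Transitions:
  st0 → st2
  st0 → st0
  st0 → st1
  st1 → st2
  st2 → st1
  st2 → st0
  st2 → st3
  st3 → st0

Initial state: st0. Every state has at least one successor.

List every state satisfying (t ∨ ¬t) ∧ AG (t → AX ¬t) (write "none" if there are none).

States satisfying ¬t: {st1, st3}.
States satisfying t ∨ ¬t: {st0, st1, st2, st3}.
States satisfying t → AX ¬t: {st1, st3}.
States satisfying AG (t → AX ¬t): ∅.
States satisfying (t ∨ ¬t) ∧ AG (t → AX ¬t): ∅.

none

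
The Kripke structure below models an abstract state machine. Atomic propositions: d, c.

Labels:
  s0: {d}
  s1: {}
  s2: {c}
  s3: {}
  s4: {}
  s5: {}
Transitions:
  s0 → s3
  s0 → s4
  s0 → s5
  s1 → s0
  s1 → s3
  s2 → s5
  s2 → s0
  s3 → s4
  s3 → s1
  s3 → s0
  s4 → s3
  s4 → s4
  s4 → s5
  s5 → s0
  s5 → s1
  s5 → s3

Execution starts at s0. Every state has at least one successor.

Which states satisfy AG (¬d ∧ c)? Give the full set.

none

States satisfying ¬d ∧ c: {s2}.
States satisfying AG (¬d ∧ c): ∅.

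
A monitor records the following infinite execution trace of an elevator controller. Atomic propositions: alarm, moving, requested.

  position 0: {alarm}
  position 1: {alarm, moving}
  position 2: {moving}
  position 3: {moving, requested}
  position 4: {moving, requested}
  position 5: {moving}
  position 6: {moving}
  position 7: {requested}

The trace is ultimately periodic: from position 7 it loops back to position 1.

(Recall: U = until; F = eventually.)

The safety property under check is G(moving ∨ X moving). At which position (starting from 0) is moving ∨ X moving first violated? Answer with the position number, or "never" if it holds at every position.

moving ∨ X moving holds at every position 0..7, and those are all the positions the trace ever visits, so the invariant G(moving ∨ X moving) is never violated.

never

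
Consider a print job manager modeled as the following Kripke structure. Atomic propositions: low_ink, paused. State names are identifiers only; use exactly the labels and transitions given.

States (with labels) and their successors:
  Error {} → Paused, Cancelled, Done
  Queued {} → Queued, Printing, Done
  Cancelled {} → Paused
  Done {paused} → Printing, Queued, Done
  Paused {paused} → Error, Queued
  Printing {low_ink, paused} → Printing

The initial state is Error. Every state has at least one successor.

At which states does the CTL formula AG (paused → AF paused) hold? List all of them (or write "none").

{Error, Queued, Cancelled, Done, Paused, Printing}

States satisfying paused → AF paused: {Error, Queued, Cancelled, Done, Paused, Printing}.
States satisfying AG (paused → AF paused): {Error, Queued, Cancelled, Done, Paused, Printing}.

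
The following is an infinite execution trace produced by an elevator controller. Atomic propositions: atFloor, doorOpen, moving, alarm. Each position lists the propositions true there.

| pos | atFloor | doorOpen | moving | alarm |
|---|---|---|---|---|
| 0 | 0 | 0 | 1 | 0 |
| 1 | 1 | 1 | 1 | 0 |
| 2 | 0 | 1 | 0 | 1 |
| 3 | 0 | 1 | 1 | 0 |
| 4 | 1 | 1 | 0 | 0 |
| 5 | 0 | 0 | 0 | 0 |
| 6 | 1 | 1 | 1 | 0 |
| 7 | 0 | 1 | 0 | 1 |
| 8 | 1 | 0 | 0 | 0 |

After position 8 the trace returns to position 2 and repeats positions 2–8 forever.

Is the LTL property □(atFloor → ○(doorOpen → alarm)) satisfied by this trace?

Yes

atFloor → ○(doorOpen → alarm) holds at every position 0..8, and those are all positions ever visited, so □(atFloor → ○(doorOpen → alarm)) holds.
Positions where atFloor holds: 1, 4, 6, 8.
Check ○(doorOpen → alarm) at each: 1→ok, 4→ok, 6→ok, 8→ok.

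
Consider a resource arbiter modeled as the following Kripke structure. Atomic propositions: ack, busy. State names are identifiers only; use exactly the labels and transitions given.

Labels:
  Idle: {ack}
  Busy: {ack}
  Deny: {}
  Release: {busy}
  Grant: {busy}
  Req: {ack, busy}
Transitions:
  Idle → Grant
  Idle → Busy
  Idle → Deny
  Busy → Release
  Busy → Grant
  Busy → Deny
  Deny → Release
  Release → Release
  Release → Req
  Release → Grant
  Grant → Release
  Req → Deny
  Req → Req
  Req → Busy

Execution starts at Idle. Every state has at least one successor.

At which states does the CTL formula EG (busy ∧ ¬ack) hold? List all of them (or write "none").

{Release, Grant}

States satisfying busy ∧ ¬ack: {Release, Grant}.
States satisfying EG (busy ∧ ¬ack): {Release, Grant}.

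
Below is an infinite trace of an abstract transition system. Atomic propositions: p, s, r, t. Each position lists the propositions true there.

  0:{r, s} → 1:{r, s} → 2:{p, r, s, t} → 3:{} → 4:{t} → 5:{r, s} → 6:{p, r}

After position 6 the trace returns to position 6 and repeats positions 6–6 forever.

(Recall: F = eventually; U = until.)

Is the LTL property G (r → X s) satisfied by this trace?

Does not hold

r → X s must hold at every position from 0 onward. It fails at position 2, so G (r → X s) is false.
Positions where r holds: 0, 1, 2, 5, 6.
Check X s at each: 0→ok, 1→ok, 2→fails, 5→fails, 6→fails.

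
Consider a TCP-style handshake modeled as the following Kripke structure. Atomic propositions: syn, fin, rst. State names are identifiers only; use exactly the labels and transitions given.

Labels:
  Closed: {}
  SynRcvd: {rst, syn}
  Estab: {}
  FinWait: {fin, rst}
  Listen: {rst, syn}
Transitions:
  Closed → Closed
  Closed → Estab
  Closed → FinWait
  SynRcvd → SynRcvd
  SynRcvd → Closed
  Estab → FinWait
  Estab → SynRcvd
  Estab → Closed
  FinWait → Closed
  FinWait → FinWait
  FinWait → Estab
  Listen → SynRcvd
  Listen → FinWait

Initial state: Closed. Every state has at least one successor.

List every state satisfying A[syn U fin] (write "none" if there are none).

States satisfying syn: {SynRcvd, Listen}.
States satisfying fin: {FinWait}.
States satisfying A[syn U fin]: {FinWait}.

{FinWait}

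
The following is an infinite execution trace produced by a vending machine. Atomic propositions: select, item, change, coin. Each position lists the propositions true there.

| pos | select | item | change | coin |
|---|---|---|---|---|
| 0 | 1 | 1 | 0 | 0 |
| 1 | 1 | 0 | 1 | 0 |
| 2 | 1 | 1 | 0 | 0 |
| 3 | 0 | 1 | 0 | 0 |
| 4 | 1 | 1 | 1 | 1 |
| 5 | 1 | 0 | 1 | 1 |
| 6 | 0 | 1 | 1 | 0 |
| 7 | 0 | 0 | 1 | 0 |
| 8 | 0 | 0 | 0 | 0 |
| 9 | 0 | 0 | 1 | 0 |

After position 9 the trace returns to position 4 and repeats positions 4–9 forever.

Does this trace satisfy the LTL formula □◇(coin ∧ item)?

◇(coin ∧ item) holds at every position 0..9, and those are all positions ever visited, so □◇(coin ∧ item) holds.

Holds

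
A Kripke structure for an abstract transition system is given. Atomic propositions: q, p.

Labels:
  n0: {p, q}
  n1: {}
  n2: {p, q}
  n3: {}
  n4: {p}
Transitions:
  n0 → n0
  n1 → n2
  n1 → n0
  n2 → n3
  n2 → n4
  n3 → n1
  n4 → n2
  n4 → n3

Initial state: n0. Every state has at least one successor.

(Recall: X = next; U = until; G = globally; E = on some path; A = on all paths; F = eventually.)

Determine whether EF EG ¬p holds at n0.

States satisfying EG ¬p: ∅.
States satisfying EF EG ¬p: ∅.
No suitable path/successor from n0 witnesses the formula.
n0 ∉ Sat(EF EG ¬p).

Does not hold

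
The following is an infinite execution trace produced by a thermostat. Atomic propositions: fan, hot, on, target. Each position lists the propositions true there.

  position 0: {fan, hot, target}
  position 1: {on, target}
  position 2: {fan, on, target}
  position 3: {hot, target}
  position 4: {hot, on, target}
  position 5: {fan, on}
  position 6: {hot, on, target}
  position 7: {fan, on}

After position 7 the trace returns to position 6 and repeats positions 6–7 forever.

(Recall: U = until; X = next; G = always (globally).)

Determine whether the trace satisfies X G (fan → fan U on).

The position after 0 is 1; G (fan → fan U on) is true there.

Holds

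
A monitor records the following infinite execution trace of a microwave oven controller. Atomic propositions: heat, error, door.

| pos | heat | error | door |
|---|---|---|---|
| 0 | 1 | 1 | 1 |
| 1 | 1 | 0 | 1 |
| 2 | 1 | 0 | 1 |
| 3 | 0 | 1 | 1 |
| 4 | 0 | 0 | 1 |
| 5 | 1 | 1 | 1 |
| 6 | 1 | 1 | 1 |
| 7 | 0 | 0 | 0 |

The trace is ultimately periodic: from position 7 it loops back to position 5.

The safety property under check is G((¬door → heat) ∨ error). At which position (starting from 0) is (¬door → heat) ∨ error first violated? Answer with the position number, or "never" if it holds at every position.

7

Check (¬door → heat) ∨ error at each position in order: 0 ✓, 1 ✓, 2 ✓, 3 ✓, 4 ✓, 5 ✓, 6 ✓.
At position 7 the labels are {}, so (¬door → heat) ∨ error is false there. This is the first violation.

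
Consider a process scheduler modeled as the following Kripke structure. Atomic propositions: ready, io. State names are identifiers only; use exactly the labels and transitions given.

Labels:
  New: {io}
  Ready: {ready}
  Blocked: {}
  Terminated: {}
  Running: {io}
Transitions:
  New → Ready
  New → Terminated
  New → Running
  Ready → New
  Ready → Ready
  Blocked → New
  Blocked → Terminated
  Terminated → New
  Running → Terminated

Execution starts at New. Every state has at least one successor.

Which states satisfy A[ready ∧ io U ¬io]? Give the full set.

States satisfying ready ∧ io: ∅.
States satisfying ¬io: {Ready, Blocked, Terminated}.
States satisfying A[ready ∧ io U ¬io]: {Ready, Blocked, Terminated}.

{Ready, Blocked, Terminated}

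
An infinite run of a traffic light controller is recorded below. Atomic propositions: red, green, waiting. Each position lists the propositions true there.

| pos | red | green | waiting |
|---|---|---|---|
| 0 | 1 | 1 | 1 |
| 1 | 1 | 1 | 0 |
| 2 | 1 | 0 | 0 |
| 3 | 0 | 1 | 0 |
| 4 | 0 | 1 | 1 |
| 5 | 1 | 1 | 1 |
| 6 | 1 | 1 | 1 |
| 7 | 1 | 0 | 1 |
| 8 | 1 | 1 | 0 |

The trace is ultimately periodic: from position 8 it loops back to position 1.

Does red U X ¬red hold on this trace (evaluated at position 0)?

Satisfied

Walking from position 0: X ¬red first holds at position 2, and red holds at every earlier position along the way, so red U X ¬red holds.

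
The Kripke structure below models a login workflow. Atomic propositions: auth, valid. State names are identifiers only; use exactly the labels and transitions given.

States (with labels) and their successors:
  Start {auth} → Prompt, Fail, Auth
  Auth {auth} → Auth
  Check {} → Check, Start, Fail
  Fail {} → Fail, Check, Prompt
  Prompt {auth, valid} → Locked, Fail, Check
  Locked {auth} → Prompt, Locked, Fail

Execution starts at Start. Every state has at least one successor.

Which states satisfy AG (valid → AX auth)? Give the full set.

States satisfying valid → AX auth: {Start, Auth, Check, Fail, Locked}.
States satisfying AG (valid → AX auth): {Auth}.

{Auth}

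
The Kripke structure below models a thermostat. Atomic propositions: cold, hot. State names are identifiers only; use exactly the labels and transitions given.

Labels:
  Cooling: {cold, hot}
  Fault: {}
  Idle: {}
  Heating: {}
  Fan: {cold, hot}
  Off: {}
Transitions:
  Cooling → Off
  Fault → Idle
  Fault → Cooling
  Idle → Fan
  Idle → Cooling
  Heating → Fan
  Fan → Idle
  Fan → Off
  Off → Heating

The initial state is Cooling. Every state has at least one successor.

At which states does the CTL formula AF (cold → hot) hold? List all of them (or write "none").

{Cooling, Fault, Idle, Heating, Fan, Off}

States satisfying cold → hot: {Cooling, Fault, Idle, Heating, Fan, Off}.
States satisfying AF (cold → hot): {Cooling, Fault, Idle, Heating, Fan, Off}.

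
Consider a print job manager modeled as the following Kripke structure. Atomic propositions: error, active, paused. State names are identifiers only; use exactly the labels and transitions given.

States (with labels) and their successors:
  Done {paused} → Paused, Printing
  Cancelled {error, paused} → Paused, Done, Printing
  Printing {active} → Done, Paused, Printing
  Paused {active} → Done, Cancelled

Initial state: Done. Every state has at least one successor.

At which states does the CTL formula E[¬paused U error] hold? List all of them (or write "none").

States satisfying ¬paused: {Printing, Paused}.
States satisfying error: {Cancelled}.
States satisfying E[¬paused U error]: {Cancelled, Printing, Paused}.

{Cancelled, Printing, Paused}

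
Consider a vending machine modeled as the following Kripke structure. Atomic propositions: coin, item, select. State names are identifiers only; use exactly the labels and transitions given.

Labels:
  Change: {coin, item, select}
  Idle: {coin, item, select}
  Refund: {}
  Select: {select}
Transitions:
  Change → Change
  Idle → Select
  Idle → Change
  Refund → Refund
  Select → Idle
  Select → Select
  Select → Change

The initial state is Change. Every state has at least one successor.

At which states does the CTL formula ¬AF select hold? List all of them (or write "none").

States satisfying select: {Change, Idle, Select}.
States satisfying AF select: {Change, Idle, Select}.
States satisfying ¬AF select: {Refund}.

{Refund}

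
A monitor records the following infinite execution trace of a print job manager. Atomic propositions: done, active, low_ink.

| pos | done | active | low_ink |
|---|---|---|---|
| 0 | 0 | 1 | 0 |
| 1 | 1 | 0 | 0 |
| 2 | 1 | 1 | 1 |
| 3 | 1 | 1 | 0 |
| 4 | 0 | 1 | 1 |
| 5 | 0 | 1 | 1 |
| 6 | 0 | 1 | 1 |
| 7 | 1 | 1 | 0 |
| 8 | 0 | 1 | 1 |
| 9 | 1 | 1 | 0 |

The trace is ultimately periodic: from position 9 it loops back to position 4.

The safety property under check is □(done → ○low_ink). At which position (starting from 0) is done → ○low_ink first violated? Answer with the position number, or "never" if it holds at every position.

Check done → ○low_ink at each position in order: 0 ✓, 1 ✓.
At position 2 the labels are {active, done, low_ink} and the next position 3 has {active, done}, so done → ○low_ink is false there. This is the first violation.

2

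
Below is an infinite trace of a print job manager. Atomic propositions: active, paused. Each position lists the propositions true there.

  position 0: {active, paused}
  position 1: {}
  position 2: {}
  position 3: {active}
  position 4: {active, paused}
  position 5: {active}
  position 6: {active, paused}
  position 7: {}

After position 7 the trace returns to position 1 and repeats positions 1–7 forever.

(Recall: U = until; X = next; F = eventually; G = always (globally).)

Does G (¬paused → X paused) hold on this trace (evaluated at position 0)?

¬paused → X paused must hold at every position from 0 onward. It fails at position 1, so G (¬paused → X paused) is false.
Positions where ¬paused holds: 1, 2, 3, 5, 7.
Check X paused at each: 1→fails, 2→fails, 3→ok, 5→ok, 7→fails.

Violated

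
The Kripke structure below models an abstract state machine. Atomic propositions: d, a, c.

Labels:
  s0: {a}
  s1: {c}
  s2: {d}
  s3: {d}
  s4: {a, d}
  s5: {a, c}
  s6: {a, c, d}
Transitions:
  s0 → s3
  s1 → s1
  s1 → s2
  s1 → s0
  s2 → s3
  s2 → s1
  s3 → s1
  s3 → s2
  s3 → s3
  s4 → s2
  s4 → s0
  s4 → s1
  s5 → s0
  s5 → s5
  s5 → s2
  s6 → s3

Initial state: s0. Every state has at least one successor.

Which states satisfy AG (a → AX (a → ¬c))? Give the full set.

{s0, s1, s2, s3, s4, s6}

States satisfying a → AX (a → ¬c): {s0, s1, s2, s3, s4, s6}.
States satisfying AG (a → AX (a → ¬c)): {s0, s1, s2, s3, s4, s6}.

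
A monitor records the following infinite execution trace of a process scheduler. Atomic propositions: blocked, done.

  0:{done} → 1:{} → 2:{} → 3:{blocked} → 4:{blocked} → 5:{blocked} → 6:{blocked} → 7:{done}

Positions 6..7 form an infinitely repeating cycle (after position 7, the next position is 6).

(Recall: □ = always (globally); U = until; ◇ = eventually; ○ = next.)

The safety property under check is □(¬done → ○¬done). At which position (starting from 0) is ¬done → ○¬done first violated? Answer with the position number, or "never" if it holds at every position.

6

Check ¬done → ○¬done at each position in order: 0 ✓, 1 ✓, 2 ✓, 3 ✓, 4 ✓, 5 ✓.
At position 6 the labels are {blocked} and the next position 7 has {done}, so ¬done → ○¬done is false there. This is the first violation.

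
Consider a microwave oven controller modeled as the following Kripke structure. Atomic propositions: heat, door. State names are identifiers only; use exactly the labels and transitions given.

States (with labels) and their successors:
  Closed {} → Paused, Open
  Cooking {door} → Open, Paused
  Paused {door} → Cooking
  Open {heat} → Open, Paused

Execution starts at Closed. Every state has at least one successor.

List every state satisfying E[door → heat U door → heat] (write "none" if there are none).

{Closed, Open}

States satisfying door → heat: {Closed, Open}.
States satisfying E[door → heat U door → heat]: {Closed, Open}.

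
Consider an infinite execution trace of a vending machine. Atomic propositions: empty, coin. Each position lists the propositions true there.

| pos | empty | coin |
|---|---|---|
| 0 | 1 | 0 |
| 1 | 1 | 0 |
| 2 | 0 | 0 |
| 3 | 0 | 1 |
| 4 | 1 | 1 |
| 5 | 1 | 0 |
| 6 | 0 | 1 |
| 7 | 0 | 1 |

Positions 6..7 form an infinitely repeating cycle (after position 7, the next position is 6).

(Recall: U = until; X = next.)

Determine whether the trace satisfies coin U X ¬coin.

Holds

Walking from position 0: X ¬coin first holds at position 0, and coin holds at every earlier position along the way, so coin U X ¬coin holds.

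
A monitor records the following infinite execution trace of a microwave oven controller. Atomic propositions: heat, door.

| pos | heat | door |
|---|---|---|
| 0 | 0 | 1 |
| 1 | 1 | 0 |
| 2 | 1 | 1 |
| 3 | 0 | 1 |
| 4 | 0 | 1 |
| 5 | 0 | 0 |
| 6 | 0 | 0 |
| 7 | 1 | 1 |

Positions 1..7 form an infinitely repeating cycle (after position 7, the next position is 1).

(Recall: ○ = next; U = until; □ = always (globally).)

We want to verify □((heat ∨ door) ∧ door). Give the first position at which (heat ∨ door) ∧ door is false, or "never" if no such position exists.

1

Check (heat ∨ door) ∧ door at each position in order: 0 ✓.
At position 1 the labels are {heat}, so (heat ∨ door) ∧ door is false there. This is the first violation.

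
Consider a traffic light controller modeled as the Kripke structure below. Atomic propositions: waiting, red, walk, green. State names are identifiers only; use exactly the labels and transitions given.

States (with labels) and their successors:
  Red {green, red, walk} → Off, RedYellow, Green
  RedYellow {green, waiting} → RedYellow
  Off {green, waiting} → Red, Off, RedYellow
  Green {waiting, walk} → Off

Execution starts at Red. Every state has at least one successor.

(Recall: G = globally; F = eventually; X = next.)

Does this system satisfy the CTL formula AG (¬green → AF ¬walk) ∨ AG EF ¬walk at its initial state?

States satisfying ¬green → AF ¬walk: {Red, RedYellow, Off, Green}.
States satisfying AG (¬green → AF ¬walk): {Red, RedYellow, Off, Green}.
States satisfying EF ¬walk: {Red, RedYellow, Off, Green}.
States satisfying AG EF ¬walk: {Red, RedYellow, Off, Green}.
States satisfying AG (¬green → AF ¬walk) ∨ AG EF ¬walk: {Red, RedYellow, Off, Green}.
Red ∈ Sat(AG (¬green → AF ¬walk) ∨ AG EF ¬walk).

Holds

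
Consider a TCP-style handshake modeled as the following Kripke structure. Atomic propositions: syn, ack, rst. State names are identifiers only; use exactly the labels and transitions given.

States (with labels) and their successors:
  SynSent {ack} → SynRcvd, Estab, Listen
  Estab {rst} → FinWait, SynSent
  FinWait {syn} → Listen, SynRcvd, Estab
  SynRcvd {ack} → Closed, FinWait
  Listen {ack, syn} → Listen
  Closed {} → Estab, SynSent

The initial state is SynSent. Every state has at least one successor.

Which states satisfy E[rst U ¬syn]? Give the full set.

States satisfying rst: {Estab}.
States satisfying ¬syn: {SynSent, Estab, SynRcvd, Closed}.
States satisfying E[rst U ¬syn]: {SynSent, Estab, SynRcvd, Closed}.

{SynSent, Estab, SynRcvd, Closed}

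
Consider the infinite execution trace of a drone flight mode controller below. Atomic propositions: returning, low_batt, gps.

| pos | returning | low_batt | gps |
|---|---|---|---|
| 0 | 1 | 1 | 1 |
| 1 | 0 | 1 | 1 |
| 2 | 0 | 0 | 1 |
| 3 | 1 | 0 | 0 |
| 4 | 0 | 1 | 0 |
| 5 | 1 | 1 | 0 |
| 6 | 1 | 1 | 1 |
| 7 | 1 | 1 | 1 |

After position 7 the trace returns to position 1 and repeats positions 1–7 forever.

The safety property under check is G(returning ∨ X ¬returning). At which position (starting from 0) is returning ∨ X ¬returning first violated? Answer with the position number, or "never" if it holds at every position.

Check returning ∨ X ¬returning at each position in order: 0 ✓, 1 ✓.
At position 2 the labels are {gps} and the next position 3 has {returning}, so returning ∨ X ¬returning is false there. This is the first violation.

2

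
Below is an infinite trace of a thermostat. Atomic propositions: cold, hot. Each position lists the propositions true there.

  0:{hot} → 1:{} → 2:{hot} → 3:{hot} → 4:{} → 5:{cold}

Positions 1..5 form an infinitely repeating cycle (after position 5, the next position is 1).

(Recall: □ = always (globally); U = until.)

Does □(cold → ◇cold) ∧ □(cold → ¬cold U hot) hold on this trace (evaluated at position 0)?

No

cold → ◇cold holds at every position 0..5, and those are all positions ever visited, so □(cold → ◇cold) holds.
Positions where cold holds: 5.
Check ◇cold at each: 5→ok.
cold → ¬cold U hot must hold at every position from 0 onward. It fails at position 5, so □(cold → ¬cold U hot) is false.
Positions where cold holds: 5.
Check ¬cold U hot at each: 5→fails.
At position 0: □(cold → ◇cold) is true; □(cold → ¬cold U hot) is false; so □(cold → ◇cold) ∧ □(cold → ¬cold U hot) is false.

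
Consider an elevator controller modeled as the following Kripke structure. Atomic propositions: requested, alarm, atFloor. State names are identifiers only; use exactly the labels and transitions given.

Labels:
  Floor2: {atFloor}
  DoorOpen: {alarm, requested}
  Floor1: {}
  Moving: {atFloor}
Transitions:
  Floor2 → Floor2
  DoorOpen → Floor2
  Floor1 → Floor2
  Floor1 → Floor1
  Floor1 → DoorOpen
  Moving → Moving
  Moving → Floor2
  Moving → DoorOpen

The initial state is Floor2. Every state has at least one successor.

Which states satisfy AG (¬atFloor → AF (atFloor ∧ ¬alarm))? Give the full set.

{Floor2, DoorOpen, Moving}

States satisfying ¬atFloor → AF (atFloor ∧ ¬alarm): {Floor2, DoorOpen, Moving}.
States satisfying AG (¬atFloor → AF (atFloor ∧ ¬alarm)): {Floor2, DoorOpen, Moving}.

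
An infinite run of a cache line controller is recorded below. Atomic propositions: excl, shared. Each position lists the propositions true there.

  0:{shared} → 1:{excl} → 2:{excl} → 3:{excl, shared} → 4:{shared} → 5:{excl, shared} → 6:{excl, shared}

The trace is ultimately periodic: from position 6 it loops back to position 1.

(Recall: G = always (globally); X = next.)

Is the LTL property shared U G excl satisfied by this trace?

No

Walking from position 0: at position 1, G excl has not yet held and shared fails, so shared U G excl is false.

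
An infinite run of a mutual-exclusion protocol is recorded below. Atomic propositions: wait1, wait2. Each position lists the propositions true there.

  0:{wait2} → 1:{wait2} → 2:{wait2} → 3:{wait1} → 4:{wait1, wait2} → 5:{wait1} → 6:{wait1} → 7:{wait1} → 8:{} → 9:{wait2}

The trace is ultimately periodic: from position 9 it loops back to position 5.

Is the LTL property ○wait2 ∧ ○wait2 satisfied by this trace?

The position after 0 is 1; wait2 is true there.
The position after 0 is 1; wait2 is true there.
At position 0: ○wait2 is true; ○wait2 is true; so ○wait2 ∧ ○wait2 is true.

Yes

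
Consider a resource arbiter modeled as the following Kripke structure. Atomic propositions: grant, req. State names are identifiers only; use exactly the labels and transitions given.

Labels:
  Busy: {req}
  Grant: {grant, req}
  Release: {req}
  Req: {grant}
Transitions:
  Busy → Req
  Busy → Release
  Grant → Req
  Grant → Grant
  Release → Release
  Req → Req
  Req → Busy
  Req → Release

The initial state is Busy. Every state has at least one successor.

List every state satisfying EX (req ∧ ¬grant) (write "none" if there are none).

{Busy, Release, Req}

States satisfying req ∧ ¬grant: {Busy, Release}.
States satisfying EX (req ∧ ¬grant): {Busy, Release, Req}.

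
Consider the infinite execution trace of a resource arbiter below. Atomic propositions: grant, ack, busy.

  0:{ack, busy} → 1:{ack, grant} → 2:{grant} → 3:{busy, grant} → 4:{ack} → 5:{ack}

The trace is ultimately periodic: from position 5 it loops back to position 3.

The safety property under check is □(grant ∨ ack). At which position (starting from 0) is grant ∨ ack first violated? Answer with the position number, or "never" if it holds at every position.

never

grant ∨ ack holds at every position 0..5, and those are all the positions the trace ever visits, so the invariant □(grant ∨ ack) is never violated.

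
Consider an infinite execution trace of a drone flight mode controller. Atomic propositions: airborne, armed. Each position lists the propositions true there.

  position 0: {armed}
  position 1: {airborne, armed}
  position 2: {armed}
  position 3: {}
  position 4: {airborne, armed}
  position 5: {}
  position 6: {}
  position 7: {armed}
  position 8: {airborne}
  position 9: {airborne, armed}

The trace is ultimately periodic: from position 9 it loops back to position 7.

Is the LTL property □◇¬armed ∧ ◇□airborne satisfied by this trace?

◇¬armed holds at every position 0..9, and those are all positions ever visited, so □◇¬armed holds.
□airborne is false at every position 0..9, so it never becomes true and ◇□airborne fails.
At position 0: □◇¬armed is true; ◇□airborne is false; so □◇¬armed ∧ ◇□airborne is false.

No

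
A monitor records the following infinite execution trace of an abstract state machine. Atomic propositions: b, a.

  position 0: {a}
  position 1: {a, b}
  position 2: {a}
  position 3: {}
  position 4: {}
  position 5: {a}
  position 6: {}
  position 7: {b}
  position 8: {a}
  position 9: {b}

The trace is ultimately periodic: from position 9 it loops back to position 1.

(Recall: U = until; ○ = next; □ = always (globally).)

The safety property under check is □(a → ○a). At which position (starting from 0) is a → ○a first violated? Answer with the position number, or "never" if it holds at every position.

2

Check a → ○a at each position in order: 0 ✓, 1 ✓.
At position 2 the labels are {a} and the next position 3 has {}, so a → ○a is false there. This is the first violation.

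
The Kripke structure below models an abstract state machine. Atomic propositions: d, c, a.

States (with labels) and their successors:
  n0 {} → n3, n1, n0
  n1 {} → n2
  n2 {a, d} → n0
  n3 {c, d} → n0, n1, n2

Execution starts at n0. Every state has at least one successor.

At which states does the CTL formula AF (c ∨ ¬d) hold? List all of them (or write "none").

States satisfying c ∨ ¬d: {n0, n1, n3}.
States satisfying AF (c ∨ ¬d): {n0, n1, n2, n3}.

{n0, n1, n2, n3}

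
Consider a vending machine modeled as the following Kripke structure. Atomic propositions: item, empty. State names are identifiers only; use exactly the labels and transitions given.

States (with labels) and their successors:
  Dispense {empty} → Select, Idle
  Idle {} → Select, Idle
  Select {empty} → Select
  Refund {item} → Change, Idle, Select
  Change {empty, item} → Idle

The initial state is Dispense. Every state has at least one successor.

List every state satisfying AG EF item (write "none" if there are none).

none

States satisfying EF item: {Refund, Change}.
States satisfying AG EF item: ∅.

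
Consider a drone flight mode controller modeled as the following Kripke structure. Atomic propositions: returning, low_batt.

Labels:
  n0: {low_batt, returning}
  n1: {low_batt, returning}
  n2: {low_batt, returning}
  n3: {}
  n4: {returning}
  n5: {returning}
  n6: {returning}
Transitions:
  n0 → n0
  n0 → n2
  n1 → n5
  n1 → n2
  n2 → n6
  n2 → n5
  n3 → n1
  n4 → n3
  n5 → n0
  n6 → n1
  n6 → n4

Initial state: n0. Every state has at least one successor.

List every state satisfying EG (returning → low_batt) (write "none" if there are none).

States satisfying returning → low_batt: {n0, n1, n2, n3}.
States satisfying EG (returning → low_batt): {n0}.

{n0}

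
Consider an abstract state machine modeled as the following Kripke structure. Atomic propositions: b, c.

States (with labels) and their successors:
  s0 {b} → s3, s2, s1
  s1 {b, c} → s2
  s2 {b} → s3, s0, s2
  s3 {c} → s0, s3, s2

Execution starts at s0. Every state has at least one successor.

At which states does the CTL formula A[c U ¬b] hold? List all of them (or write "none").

{s3}

States satisfying c: {s1, s3}.
States satisfying ¬b: {s3}.
States satisfying A[c U ¬b]: {s3}.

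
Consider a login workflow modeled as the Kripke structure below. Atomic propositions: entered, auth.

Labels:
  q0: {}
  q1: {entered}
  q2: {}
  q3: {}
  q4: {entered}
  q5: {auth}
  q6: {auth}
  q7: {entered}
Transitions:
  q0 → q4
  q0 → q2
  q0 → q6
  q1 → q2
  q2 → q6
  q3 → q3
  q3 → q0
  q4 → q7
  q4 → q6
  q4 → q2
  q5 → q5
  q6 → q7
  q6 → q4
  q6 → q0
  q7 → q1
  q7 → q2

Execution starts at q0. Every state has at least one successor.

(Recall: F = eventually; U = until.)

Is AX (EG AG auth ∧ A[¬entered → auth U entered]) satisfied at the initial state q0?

Violated

States satisfying EG AG auth ∧ A[¬entered → auth U entered]: ∅.
States satisfying AX (EG AG auth ∧ A[¬entered → auth U entered]): ∅.
q0 ∉ Sat(AX (EG AG auth ∧ A[¬entered → auth U entered])).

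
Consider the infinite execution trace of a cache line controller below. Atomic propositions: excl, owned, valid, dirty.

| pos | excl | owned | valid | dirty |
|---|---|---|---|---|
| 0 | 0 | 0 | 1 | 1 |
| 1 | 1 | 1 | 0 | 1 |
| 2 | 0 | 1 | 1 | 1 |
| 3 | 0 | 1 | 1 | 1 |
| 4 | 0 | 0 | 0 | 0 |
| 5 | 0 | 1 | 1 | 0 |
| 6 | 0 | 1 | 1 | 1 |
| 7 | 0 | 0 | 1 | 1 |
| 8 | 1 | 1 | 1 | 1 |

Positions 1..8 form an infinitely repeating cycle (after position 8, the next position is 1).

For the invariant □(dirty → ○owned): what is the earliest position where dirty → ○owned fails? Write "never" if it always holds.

3

Check dirty → ○owned at each position in order: 0 ✓, 1 ✓, 2 ✓.
At position 3 the labels are {dirty, owned, valid} and the next position 4 has {}, so dirty → ○owned is false there. This is the first violation.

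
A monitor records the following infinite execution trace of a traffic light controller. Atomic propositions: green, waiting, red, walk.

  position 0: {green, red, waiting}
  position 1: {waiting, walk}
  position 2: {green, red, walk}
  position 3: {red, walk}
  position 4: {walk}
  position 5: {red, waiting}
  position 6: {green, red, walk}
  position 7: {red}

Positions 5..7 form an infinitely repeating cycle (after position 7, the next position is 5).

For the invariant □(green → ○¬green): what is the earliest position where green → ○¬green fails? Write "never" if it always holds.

green → ○¬green holds at every position 0..7, and those are all the positions the trace ever visits, so the invariant □(green → ○¬green) is never violated.

never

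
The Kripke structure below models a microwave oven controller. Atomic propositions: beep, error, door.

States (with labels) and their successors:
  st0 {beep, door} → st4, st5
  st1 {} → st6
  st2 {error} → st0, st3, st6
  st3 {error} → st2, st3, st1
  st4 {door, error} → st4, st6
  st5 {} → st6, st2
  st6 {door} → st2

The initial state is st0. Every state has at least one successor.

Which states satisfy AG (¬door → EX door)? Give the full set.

States satisfying ¬door → EX door: {st0, st1, st2, st4, st5, st6}.
States satisfying AG (¬door → EX door): ∅.

none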